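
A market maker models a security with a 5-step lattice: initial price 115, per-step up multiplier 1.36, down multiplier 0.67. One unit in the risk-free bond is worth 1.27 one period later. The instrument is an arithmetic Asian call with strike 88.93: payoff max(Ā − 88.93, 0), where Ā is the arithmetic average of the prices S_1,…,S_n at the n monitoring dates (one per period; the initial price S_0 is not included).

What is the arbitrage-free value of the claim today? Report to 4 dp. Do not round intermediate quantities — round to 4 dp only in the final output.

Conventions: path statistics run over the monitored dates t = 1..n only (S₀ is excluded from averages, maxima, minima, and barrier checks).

price = 48.6001

Set p* = 0.8696 (from d < R < u); the path-dependent value is the discounted p*-expectation over all price paths.
Enumerate all 2^5 = 32 price paths (U = up ×1.36, D = down ×0.67); each path with k up-moves has probability p*^k·(1−p*)^(5−k).
DDDDD: Ā=40.3923, payoff=0.0000, prob=0.000038
UDDDD: Ā=81.9903, payoff=0.0000, prob=0.000252
DUDDD: Ā=66.1203, payoff=0.0000, prob=0.000252
UUDDD: Ā=134.2144, payoff=45.2844, prob=0.001678
DDUDD: Ā=55.4874, payoff=0.0000, prob=0.000252
UDUDD: Ā=112.6312, payoff=23.7012, prob=0.001678
DUUDD: Ā=96.7612, payoff=7.8312, prob=0.001678
UUUDD: Ā=196.4108, payoff=107.4808, prob=0.011186
DDDUD: Ā=48.3634, payoff=0.0000, prob=0.000252
UDDUD: Ā=98.1705, payoff=9.2405, prob=0.001678
DUDUD: Ā=82.3005, payoff=0.0000, prob=0.001678
UUDUD: Ā=167.0576, payoff=78.1276, prob=0.011186
DDUUD: Ā=71.6676, payoff=0.0000, prob=0.001678
UDUUD: Ā=145.4744, payoff=56.5444, prob=0.011186
DUUUD: Ā=129.6044, payoff=40.6744, prob=0.011186
UUUUD: Ā=263.0777, payoff=174.1477, prob=0.074577
DDDDU: Ā=43.5903, payoff=0.0000, prob=0.000252
UDDDU: Ā=88.4818, payoff=0.0000, prob=0.001678
DUDDU: Ā=72.6118, payoff=0.0000, prob=0.001678
UUDDU: Ā=147.3910, payoff=58.4610, prob=0.011186
DDUDU: Ā=61.9789, payoff=0.0000, prob=0.001678
UDUDU: Ā=125.8078, payoff=36.8778, prob=0.011186
DUUDU: Ā=109.9378, payoff=21.0078, prob=0.011186
UUUDU: Ā=223.1574, payoff=134.2274, prob=0.074577
DDDUU: Ā=54.8548, payoff=0.0000, prob=0.001678
UDDUU: Ā=111.3471, payoff=22.4171, prob=0.011186
DUDUU: Ā=95.4771, payoff=6.5471, prob=0.011186
UUDUU: Ā=193.8042, payoff=104.8742, prob=0.074577
DDUUU: Ā=84.8442, payoff=0.0000, prob=0.011186
UDUUU: Ā=172.2210, payoff=83.2910, prob=0.074577
DUUUU: Ā=156.3510, payoff=67.4210, prob=0.074577
UUUUU: Ā=317.3693, payoff=228.4393, prob=0.497177
Price = Σ prob·payoff / R^5 = 160.566716 / 3.303837 = 48.6001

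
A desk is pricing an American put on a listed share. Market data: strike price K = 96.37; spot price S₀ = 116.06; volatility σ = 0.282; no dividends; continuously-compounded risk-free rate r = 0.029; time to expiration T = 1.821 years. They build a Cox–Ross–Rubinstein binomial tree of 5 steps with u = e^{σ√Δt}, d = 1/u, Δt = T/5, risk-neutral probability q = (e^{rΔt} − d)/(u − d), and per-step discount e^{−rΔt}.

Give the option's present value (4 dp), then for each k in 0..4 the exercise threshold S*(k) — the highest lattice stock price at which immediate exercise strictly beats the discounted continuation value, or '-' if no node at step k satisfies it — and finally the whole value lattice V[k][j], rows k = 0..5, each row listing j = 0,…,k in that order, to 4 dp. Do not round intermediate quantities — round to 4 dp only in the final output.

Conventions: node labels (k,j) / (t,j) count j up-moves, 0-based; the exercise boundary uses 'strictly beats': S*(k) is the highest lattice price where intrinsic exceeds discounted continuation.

Δt=0.36420  u=1.18552  d=0.84351  q=0.48860  discount=0.98949
step 5 (expiry): payoffs max(K−S,0) = 46.8099 26.7150 0.0000 0.0000 0.0000 0.0000
step 4: (k=4,j=0): S=58.7547, K−S=37.6153, hold=36.6028 ⇒ V=37.6153 exercise | (k=4,j=1): S=82.5776, K−S=13.7924, hold=13.5185 ⇒ V=13.7924 exercise | (k=4,j=2): S=116.0600, K−S=0.0000, hold=0.0000 ⇒ V=0.0000 continue | (k=4,j=3): S=163.1183, K−S=0.0000, hold=0.0000 ⇒ V=0.0000 continue | (k=4,j=4): S=229.2570, K−S=0.0000, hold=0.0000 ⇒ V=0.0000 continue  boundary S*=82.5776
step 3: (k=3,j=0): S=69.6550, K−S=26.7150, hold=25.7025 ⇒ V=26.7150 exercise | (k=3,j=1): S=97.8977, K−S=0.0000, hold=6.9793 ⇒ V=6.9793 continue | (k=3,j=2): S=137.5918, K−S=0.0000, hold=0.0000 ⇒ V=0.0000 continue | (k=3,j=3): S=193.3805, K−S=0.0000, hold=0.0000 ⇒ V=0.0000 continue  boundary S*=69.6550
step 2: (k=2,j=0): S=82.5776, K−S=13.7924, hold=16.8927 ⇒ V=16.8927 continue | (k=2,j=1): S=116.0600, K−S=0.0000, hold=3.5317 ⇒ V=3.5317 continue | (k=2,j=2): S=163.1183, K−S=0.0000, hold=0.0000 ⇒ V=0.0000 continue  boundary S*=-
step 1: (k=1,j=0): S=97.8977, K−S=0.0000, hold=10.2556 ⇒ V=10.2556 continue | (k=1,j=1): S=137.5918, K−S=0.0000, hold=1.7871 ⇒ V=1.7871 continue  boundary S*=-
step 0: (k=0,j=0): S=116.0600, K−S=0.0000, hold=6.0536 ⇒ V=6.0536 continue  boundary S*=-

price = 6.0536
boundary = - - - 69.6550 82.5776
tree:
6.0536
10.2556 1.7871
16.8927 3.5317 0.0000
26.7150 6.9793 0.0000 0.0000
37.6153 13.7924 0.0000 0.0000 0.0000
46.8099 26.7150 0.0000 0.0000 0.0000 0.0000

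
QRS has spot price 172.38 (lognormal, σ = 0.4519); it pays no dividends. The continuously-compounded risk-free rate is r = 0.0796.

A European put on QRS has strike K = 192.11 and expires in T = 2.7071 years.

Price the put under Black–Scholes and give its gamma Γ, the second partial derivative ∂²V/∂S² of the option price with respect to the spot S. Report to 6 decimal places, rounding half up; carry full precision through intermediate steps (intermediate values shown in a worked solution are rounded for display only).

σ√T = 0.4519·√2.7071 = 0.743523
d₁ = (ln(S/K) + (r+σ²/2)T) / (σ√T) = (ln(172.38/192.11) + (0.0796+0.4519²/2)·2.7071) / 0.743523 = (-0.108367 + 0.491898) / 0.743523 = 0.515830
d₂ = d₁ − σ√T = 0.515830 − 0.743523 = -0.227693
e^{−rT} = 0.806150
N(−d₁) = 0.302986,  N(−d₂) = 0.590058
Put price V = K·e^{−rT}·N(−d₂) − S·N(−d₁) = 91.381924 − 52.228812 = 39.153112
φ(d₁) = (1/√(2π))·e^{−d₁²/2} = 0.349246
Γ = φ(d₁) / (S·σ·√T) = 0.002725

price = 39.153112
Γ = 0.002725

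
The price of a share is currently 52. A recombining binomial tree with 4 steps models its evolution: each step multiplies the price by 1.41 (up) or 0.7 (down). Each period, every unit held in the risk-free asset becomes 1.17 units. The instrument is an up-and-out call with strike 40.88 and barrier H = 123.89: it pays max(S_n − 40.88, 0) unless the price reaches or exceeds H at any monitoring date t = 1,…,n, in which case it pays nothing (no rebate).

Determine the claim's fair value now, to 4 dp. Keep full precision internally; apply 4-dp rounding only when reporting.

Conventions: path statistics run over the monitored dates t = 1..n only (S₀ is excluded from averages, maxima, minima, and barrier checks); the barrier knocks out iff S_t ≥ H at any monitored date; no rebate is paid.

With p* = (R−d)/(u−d) = 0.6620, sum probability × payoff across the paths and divide by R^4.
Enumerate all 2^4 = 16 price paths (U = up ×1.41, D = down ×0.7); each path with k up-moves has probability p*^k·(1−p*)^(4−k).
DDDD: M=36.4000, payoff=0.0000, prob=0.013056
UDDD: M=73.3200, payoff=0.0000, prob=0.025568
DUDD: M=51.3240, payoff=0.0000, prob=0.025568
UUDD: M=103.3812, payoff=9.7768, prob=0.050071
DDUD: M=36.4000, payoff=0.0000, prob=0.025568
UDUD: M=73.3200, payoff=9.7768, prob=0.050071
DUUD: M=72.3668, payoff=9.7768, prob=0.050071
UUUD: M=145.7675, payoff=0.0000, prob=0.098055
DDDU: M=36.4000, payoff=0.0000, prob=0.025568
UDDU: M=73.3200, payoff=9.7768, prob=0.050071
DUDU: M=51.3240, payoff=9.7768, prob=0.050071
UUDU: M=103.3812, payoff=61.1572, prob=0.098055
DDUU: M=50.6568, payoff=9.7768, prob=0.050071
UDUU: M=102.0372, payoff=61.1572, prob=0.098055
DUUU: M=102.0372, payoff=61.1572, prob=0.098055
UUUU: M=205.5322, payoff=0.0000, prob=0.192025
Price = Σ prob·payoff / R^4 = 20.927582 / 1.873887 = 11.1680

price = 11.1680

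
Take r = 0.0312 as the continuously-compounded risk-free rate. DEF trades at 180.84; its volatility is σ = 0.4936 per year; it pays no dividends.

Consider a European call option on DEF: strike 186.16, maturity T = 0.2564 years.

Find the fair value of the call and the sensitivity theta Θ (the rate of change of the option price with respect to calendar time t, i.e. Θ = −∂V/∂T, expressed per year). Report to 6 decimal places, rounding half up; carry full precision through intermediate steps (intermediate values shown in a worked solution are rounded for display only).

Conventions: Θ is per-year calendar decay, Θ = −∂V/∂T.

price = 16.321132
Θ = -37.537969

σ√T = 0.4936·√0.2564 = 0.249939
d₁ = (ln(S/K) + (r+σ²/2)T) / (σ√T) = (ln(180.84/186.16) + (0.0312+0.4936²/2)·0.2564) / 0.249939 = (-0.028994 + 0.039234) / 0.249939 = 0.040972
d₂ = d₁ − σ√T = 0.040972 − 0.249939 = -0.208967
e^{−rT} = 0.992032
N(d₁) = 0.516341,  N(d₂) = 0.417237
Call price V = S·N(d₁) − K·e^{−rT}·N(d₂) = 93.375113 − 77.053981 = 16.321132
φ(d₁) = (1/√(2π))·e^{−d₁²/2} = 0.398608
Θ = −S·φ(d₁)·σ/(2√T) − r·K·e^{−rT}·N(d₂) = −35.133885 − 2.404084 = -37.537969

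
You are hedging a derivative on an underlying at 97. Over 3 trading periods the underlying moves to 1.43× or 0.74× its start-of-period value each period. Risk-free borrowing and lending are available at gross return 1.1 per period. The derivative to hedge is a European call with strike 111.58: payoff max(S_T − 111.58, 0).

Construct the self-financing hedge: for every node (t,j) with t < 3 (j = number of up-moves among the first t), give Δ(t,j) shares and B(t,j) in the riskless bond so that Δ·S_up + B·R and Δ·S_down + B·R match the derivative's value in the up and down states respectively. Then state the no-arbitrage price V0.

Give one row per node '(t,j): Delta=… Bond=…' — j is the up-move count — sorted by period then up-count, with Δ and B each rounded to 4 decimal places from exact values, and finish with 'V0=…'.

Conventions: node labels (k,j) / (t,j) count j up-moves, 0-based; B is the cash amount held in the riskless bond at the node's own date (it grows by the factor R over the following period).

(0,0): Delta=0.6770 Bond=-36.9757
(1,0): Delta=0.3371 Bond=-16.2791
(1,1): Delta=0.8382 Bond=-63.0346
(2,0): Delta=0.0000 Bond=0.0000
(2,1): Delta=0.4970 Bond=-34.3217
(2,2): Delta=1.0000 Bond=-101.4364
V0=28.6903

No-arbitrage ⇒ martingale measure with p* = (R−d)/(u−d) = 0.5217.
Expiry values: V(3,0)=0.0000, V(3,1)=0.0000, V(3,2)=35.2029, V(3,3)=172.0681
(2,0): S=53.1172. Δ = (V_up−V_dn)/(S_up−S_dn) = (0.0000−0.0000)/(75.9576−39.3067) = 0.0000. V = [p*·0.0000 + (1−p*)·0.0000]/1.1 = 0.0000. B = V − Δ·S = 0.0000.
(2,1): S=102.6454. Δ = (V_up−V_dn)/(S_up−S_dn) = (35.2029−0.0000)/(146.7829−75.9576) = 0.4970. V = [p*·35.2029 + (1−p*)·0.0000]/1.1 = 16.6970. B = V − Δ·S = -34.3217.
(2,2): S=198.3553. Δ = (V_up−V_dn)/(S_up−S_dn) = (172.0681−35.2029)/(283.6481−146.7829) = 1.0000. V = [p*·172.0681 + (1−p*)·35.2029]/1.1 = 96.9189. B = V − Δ·S = -101.4364.
(1,0): S=71.7800. Δ = (V_up−V_dn)/(S_up−S_dn) = (16.6970−0.0000)/(102.6454−53.1172) = 0.3371. V = [p*·16.6970 + (1−p*)·0.0000]/1.1 = 7.9195. B = V − Δ·S = -16.2791.
(1,1): S=138.7100. Δ = (V_up−V_dn)/(S_up−S_dn) = (96.9189−16.6970)/(198.3553−102.6454) = 0.8382. V = [p*·96.9189 + (1−p*)·16.6970]/1.1 = 53.2290. B = V − Δ·S = -63.0346.
(0,0): S=97.0000. Δ = (V_up−V_dn)/(S_up−S_dn) = (53.2290−7.9195)/(138.7100−71.7800) = 0.6770. V = [p*·53.2290 + (1−p*)·7.9195]/1.1 = 28.6903. B = V − Δ·S = -36.9757.
As a check, the time-0 holding Δ(0,0)·S0 + B(0,0) comes to 28.6903 — exactly V0.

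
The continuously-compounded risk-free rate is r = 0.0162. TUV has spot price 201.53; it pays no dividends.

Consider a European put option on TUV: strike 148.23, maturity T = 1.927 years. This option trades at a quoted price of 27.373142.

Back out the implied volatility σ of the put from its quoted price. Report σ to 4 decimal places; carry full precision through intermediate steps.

sigma = 0.5539

At σ = 0.5539 the Black–Scholes value reproduces the quote:
σ√T = 0.5539·√1.927 = 0.768904
d₁ = (ln(S/K) + (r+σ²/2)T) / (σ√T) = (ln(201.53/148.23) + (0.0162+0.5539²/2)·1.927) / 0.768904 = (0.307173 + 0.326824) / 0.768904 = 0.824547
d₂ = d₁ − σ√T = 0.824547 − 0.768904 = 0.055642
e^{−rT} = 0.969265
N(−d₁) = 0.204815,  N(−d₂) = 0.477813
V = K·e^{−rT}·N(−d₂) − S·N(−d₁) = 68.649412 − 41.276269 = 27.373142 (the quoted price), and the Black–Scholes price is strictly increasing in σ, so σ is unique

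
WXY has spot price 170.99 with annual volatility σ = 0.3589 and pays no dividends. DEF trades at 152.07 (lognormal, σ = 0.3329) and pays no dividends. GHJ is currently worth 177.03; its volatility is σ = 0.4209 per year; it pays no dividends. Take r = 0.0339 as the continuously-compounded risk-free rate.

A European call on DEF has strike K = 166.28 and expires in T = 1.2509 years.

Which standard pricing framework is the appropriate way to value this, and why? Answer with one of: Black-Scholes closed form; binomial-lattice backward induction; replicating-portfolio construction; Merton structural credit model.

Key observation: the strike-166.28 call on DEF is European-exercise on a continuously-modelled lognormal underlying, so its value is a single closed-form evaluation.

framework: Black-Scholes closed form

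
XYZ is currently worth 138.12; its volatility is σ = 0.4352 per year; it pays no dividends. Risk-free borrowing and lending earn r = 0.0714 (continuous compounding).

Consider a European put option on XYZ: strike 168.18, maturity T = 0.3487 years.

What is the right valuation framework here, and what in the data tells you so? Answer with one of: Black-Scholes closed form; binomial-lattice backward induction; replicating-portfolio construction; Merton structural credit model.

framework: Black-Scholes closed form

Key observation: everything needed for the exact continuous-time valuation of the European put on XYZ (strike 168.18) is given, and no feature rules the closed form out.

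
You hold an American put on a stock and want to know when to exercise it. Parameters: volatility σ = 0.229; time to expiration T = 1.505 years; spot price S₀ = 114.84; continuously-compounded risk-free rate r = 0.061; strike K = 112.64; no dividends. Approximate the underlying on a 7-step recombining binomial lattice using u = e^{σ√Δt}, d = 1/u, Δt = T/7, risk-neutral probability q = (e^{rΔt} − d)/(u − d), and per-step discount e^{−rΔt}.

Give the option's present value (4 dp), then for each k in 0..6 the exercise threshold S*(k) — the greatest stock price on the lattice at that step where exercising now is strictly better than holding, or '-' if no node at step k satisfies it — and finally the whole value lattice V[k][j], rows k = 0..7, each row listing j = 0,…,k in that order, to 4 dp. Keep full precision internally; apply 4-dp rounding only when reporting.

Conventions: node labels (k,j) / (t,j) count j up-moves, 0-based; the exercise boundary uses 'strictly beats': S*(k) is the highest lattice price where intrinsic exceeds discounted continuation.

Δt=0.21500  u=1.11203  d=0.89926  q=0.53553  discount=0.98697
step 7 (expiry): payoffs max(K−S,0) = 58.0277 45.1064 29.1279 9.3690 0.0000 0.0000 0.0000 0.0000
step 6: (k=6,j=0): S=60.7303, K−S=51.9097, hold=50.4421 ⇒ V=51.9097 exercise | (k=6,j=1): S=75.0991, K−S=37.5409, hold=36.0733 ⇒ V=37.5409 exercise | (k=6,j=2): S=92.8675, K−S=19.7725, hold=18.3048 ⇒ V=19.7725 exercise | (k=6,j=3): S=114.8400, K−S=0.0000, hold=4.2949 ⇒ V=4.2949 continue | (k=6,j=4): S=142.0112, K−S=0.0000, hold=0.0000 ⇒ V=0.0000 continue | (k=6,j=5): S=175.6110, K−S=0.0000, hold=0.0000 ⇒ V=0.0000 continue | (k=6,j=6): S=217.1607, K−S=0.0000, hold=0.0000 ⇒ V=0.0000 continue  boundary S*=92.8675
step 5: (k=5,j=0): S=67.5336, K−S=45.1064, hold=43.6388 ⇒ V=45.1064 exercise | (k=5,j=1): S=83.5121, K−S=29.1279, hold=27.6603 ⇒ V=29.1279 exercise | (k=5,j=2): S=103.2710, K−S=9.3690, hold=11.3342 ⇒ V=11.3342 continue | (k=5,j=3): S=127.7050, K−S=0.0000, hold=1.9689 ⇒ V=1.9689 continue | (k=5,j=4): S=157.9200, K−S=0.0000, hold=0.0000 ⇒ V=0.0000 continue | (k=5,j=5): S=195.2839, K−S=0.0000, hold=0.0000 ⇒ V=0.0000 continue  boundary S*=83.5121
step 4: (k=4,j=0): S=75.0991, K−S=37.5409, hold=36.0733 ⇒ V=37.5409 exercise | (k=4,j=1): S=92.8675, K−S=19.7725, hold=19.3436 ⇒ V=19.7725 exercise | (k=4,j=2): S=114.8400, K−S=0.0000, hold=6.2365 ⇒ V=6.2365 continue | (k=4,j=3): S=142.0112, K−S=0.0000, hold=0.9026 ⇒ V=0.9026 continue | (k=4,j=4): S=175.6110, K−S=0.0000, hold=0.0000 ⇒ V=0.0000 continue  boundary S*=92.8675
step 3: (k=3,j=0): S=83.5121, K−S=29.1279, hold=27.6603 ⇒ V=29.1279 exercise | (k=3,j=1): S=103.2710, K−S=9.3690, hold=12.3604 ⇒ V=12.3604 continue | (k=3,j=2): S=127.7050, K−S=0.0000, hold=3.3360 ⇒ V=3.3360 continue | (k=3,j=3): S=157.9200, K−S=0.0000, hold=0.4138 ⇒ V=0.4138 continue  boundary S*=83.5121
step 2: (k=2,j=0): S=92.8675, K−S=19.7725, hold=19.8860 ⇒ V=19.8860 continue | (k=2,j=1): S=114.8400, K−S=0.0000, hold=7.4296 ⇒ V=7.4296 continue | (k=2,j=2): S=142.0112, K−S=0.0000, hold=1.7480 ⇒ V=1.7480 continue  boundary S*=-
step 1: (k=1,j=0): S=103.2710, K−S=9.3690, hold=13.0431 ⇒ V=13.0431 continue | (k=1,j=1): S=127.7050, K−S=0.0000, hold=4.3298 ⇒ V=4.3298 continue  boundary S*=-
step 0: (k=0,j=0): S=114.8400, K−S=0.0000, hold=8.2677 ⇒ V=8.2677 continue  boundary S*=-

price = 8.2677
boundary = - - - 83.5121 92.8675 83.5121 92.8675
tree:
8.2677
13.0431 4.3298
19.8860 7.4296 1.7480
29.1279 12.3604 3.3360 0.4138
37.5409 19.7725 6.2365 0.9026 0.0000
45.1064 29.1279 11.3342 1.9689 0.0000 0.0000
51.9097 37.5409 19.7725 4.2949 0.0000 0.0000 0.0000
58.0277 45.1064 29.1279 9.3690 0.0000 0.0000 0.0000 0.0000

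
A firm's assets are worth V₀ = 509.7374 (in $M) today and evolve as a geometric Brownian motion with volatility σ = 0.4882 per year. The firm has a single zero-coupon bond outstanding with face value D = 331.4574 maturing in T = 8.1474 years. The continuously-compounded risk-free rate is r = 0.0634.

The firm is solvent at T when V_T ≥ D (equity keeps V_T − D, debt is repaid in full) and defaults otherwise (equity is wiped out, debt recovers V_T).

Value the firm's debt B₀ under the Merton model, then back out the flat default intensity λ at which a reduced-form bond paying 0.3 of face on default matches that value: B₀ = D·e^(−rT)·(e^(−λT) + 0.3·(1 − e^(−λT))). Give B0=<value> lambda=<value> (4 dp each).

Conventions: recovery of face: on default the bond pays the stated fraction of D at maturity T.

B0=140.5169 lambda=0.0655

Work the structural quantities from V₀ = 509.7374 against face 331.4574:
d₁ = [ln(V₀/D) + (r + σ²/2)T] / (σ√T)
   = [ln(509.7374/331.4574) + (0.0634 + 0.5·0.4882²)·8.1474] / (0.4882·√8.1474)
   = [0.430396 + 1.487468] / 1.393501 = 1.376292
d₂ = d₁ − σ√T = 1.376292 − 1.393501 = -0.017209
N(d₁) = 0.915634,  N(d₂) = 0.493135,  e^(−rT) = 0.596578
E₀ = V₀·N(d₁) − D·e^(−rT)·N(d₂)
   = 509.7374·0.915634 − 331.4574·0.596578·0.493135 = 369.220478
B₀ = V₀ − E₀ = 509.7374 − 369.220478 = 140.516922
e^(−λT) = (B₀·e^(rT)/D − 0.3)/(1 − 0.3) = (140.5169·1.676227/331.4574 − 0.3)/0.7 = 0.58659095
λ = −ln(0.58659095)/8.1474 = 0.065472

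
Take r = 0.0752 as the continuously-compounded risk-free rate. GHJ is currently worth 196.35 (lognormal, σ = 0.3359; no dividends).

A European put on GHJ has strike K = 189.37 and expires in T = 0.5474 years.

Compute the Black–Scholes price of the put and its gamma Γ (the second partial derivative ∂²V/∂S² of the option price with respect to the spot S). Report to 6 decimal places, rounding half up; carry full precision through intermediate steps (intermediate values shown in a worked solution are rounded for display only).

σ√T = 0.3359·√0.5474 = 0.248521
d₁ = (ln(S/K) + (r+σ²/2)T) / (σ√T) = (ln(196.35/189.37) + (0.0752+0.3359²/2)·0.5474) / 0.248521 = (0.036196 + 0.072046) / 0.248521 = 0.435544
d₂ = d₁ − σ√T = 0.435544 − 0.248521 = 0.187024
e^{−rT} = 0.959671
N(−d₁) = 0.331584,  N(−d₂) = 0.425821
Put price V = K·e^{−rT}·N(−d₂) − S·N(−d₁) = 77.385711 − 65.106458 = 12.279252
φ(d₁) = (1/√(2π))·e^{−d₁²/2} = 0.362842
Γ = φ(d₁) / (S·σ·√T) = 0.007436

price = 12.279252
Γ = 0.007436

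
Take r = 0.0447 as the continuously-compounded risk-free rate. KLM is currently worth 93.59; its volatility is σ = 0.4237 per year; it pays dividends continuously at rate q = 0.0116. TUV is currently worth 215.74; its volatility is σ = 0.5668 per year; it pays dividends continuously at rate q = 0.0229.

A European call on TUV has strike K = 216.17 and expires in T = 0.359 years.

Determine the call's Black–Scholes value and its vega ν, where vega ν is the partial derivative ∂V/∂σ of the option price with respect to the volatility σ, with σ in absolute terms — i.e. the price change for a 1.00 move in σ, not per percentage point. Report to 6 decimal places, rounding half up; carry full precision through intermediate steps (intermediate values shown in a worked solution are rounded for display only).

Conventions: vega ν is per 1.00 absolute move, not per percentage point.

σ√T = 0.5668·√0.359 = 0.339607
d₁ = (ln(S/K) + (r−q+σ²/2)T) / (σ√T) = (ln(215.74/216.17) + (0.0447−0.0229+0.5668²/2)·0.359) / 0.339607 = (-0.001991 + 0.065493) / 0.339607 = 0.186985
d₂ = d₁ − σ√T = 0.186985 − 0.339607 = -0.152622
e^{−rT} = 0.984081
e^{−qT} = 0.991813
N(d₁) = 0.574164,  N(d₂) = 0.439348
Call price V = S·e^{−qT}·N(d₁) − K·e^{−rT}·N(d₂) = 122.855959 − 93.461992 = 29.393967
φ(d₁) = (1/√(2π))·e^{−d₁²/2} = 0.392029
ν = S·e^{−qT}·φ(d₁)·√T = 50.260332

price = 29.393967
ν = 50.260332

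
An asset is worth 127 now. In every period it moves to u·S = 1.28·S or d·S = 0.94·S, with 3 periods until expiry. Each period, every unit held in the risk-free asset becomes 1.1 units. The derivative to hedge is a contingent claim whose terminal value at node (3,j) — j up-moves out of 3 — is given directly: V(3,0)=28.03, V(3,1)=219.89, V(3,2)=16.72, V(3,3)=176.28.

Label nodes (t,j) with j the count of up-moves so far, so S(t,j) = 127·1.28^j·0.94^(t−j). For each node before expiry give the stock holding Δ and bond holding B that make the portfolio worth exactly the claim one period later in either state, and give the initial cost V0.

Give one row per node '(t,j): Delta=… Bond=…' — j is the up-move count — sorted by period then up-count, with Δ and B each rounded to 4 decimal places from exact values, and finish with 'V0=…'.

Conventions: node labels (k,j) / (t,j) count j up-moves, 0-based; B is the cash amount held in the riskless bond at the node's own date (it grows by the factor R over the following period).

Since d<R<u, set p* = (R−d)/(u−d) = 0.4706; price each node as the discounted p*-expectation of its children.
Expiry values: V(3,0)=28.0300, V(3,1)=219.8900, V(3,2)=16.7200, V(3,3)=176.2800
  t=2,j=0: stock 112.2172 → up 143.6380 (V=219.8900), down 105.4842 (V=28.0300). Price 107.5610; hedge Δ=5.0286, bond B=-456.7332.
  t=2,j=1: stock 152.8064 → up 195.5922 (V=16.7200), down 143.6380 (V=219.8900). Price 112.9824; hedge Δ=-3.9106, bond B=710.5412.
  t=2,j=2: stock 208.0768 → up 266.3383 (V=176.2800), down 195.5922 (V=16.7200). Price 83.4610; hedge Δ=2.2554, bond B=-385.8332.
  t=1,j=0: stock 119.3800 → up 152.8064 (V=112.9824), down 112.2172 (V=107.5610). Price 100.1020; hedge Δ=0.1336, bond B=84.1567.
  t=1,j=1: stock 162.5600 → up 208.0768 (V=83.4610), down 152.8064 (V=112.9824). Price 90.0818; hedge Δ=-0.5341, bond B=176.9094.
  t=0,j=0: stock 127.0000 → up 162.5600 (V=90.0818), down 119.3800 (V=100.1020). Price 86.7151; hedge Δ=-0.2321, bond B=116.1864.
Sanity check at the root: Δ(0,0)·S0 + B(0,0) reproduces V0 = 86.7151.

(0,0): Delta=-0.2321 Bond=116.1864
(1,0): Delta=0.1336 Bond=84.1567
(1,1): Delta=-0.5341 Bond=176.9094
(2,0): Delta=5.0286 Bond=-456.7332
(2,1): Delta=-3.9106 Bond=710.5412
(2,2): Delta=2.2554 Bond=-385.8332
V0=86.7151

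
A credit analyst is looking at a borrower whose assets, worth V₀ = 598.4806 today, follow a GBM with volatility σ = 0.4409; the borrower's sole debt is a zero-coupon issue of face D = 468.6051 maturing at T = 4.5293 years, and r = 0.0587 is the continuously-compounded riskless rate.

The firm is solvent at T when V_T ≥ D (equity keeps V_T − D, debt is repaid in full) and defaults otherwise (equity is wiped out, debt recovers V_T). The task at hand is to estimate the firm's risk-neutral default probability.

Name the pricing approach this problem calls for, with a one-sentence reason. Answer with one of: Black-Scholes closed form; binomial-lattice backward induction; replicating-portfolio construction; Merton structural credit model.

framework: Merton structural credit model

Key observation: a levered firm with one bullet debt due at 4.5293 years is the canonical structural-credit setup: equity is a call on the firm's assets struck at the face value.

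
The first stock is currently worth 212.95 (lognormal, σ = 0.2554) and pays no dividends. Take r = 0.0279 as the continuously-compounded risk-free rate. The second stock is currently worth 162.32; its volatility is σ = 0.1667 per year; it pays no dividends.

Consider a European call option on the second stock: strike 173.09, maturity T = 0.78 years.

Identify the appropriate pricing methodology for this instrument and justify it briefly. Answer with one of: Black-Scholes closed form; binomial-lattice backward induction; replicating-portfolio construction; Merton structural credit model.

Key observation: the instrument is a plain European call (strike 173.09) on a lognormal asset; the exact continuous-time formula applies directly.

framework: Black-Scholes closed form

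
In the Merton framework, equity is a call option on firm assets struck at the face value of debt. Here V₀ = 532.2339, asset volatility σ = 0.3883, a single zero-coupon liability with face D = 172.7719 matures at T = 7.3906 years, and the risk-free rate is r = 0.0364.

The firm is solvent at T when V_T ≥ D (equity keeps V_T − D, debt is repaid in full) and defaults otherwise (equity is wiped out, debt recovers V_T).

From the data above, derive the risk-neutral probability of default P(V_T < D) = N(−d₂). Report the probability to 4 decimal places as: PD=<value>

PD=0.2139

With assets at 532.2339 and a single debt payment of 172.7719 at 7.3906 years:
d₁ = [ln(V₀/D) + (r + σ²/2)T] / (σ√T)
   = [ln(532.2339/172.7719) + (0.0364 + 0.5·0.3883²)·7.3906] / (0.3883·√7.3906)
   = [1.125111 + 0.826184] / 1.055619 = 1.848484
d₂ = d₁ − σ√T = 1.848484 − 1.055619 = 0.792864
risk-neutral PD = N(−d₂) = N(-0.792864) = 0.213928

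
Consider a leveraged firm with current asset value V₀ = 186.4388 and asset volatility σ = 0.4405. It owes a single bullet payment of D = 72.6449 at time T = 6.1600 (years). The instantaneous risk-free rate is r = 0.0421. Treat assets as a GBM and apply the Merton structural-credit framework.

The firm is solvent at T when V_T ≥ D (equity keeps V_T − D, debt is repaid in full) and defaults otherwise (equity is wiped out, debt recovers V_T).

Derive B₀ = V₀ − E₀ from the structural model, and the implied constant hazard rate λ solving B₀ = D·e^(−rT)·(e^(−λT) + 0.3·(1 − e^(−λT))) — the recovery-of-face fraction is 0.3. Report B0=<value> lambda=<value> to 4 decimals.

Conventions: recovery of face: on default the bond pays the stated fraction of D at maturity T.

Apply the equity-as-call identities (strike 72.6449, horizon 6.1600 years):
d₁ = [ln(V₀/D) + (r + σ²/2)T] / (σ√T)
   = [ln(186.4388/72.6449) + (0.0421 + 0.5·0.4405²)·6.1600] / (0.4405·√6.1600)
   = [0.942520 + 0.856980] / 1.093292 = 1.645946
d₂ = d₁ − σ√T = 1.645946 − 1.093292 = 0.552654
N(d₁) = 0.950113,  N(d₂) = 0.709750,  e^(−rT) = 0.771564
E₀ = V₀·N(d₁) − D·e^(−rT)·N(d₂)
   = 186.4388·0.950113 − 72.6449·0.771564·0.709750 = 137.356252
B₀ = V₀ − E₀ = 186.4388 − 137.356252 = 49.082548
e^(−λT) = (B₀·e^(rT)/D − 0.3)/(1 − 0.3) = (49.0825·1.296069/72.6449 − 0.3)/0.7 = 0.82241241
λ = −ln(0.82241241)/6.1600 = 0.031739

B0=49.0825 lambda=0.0317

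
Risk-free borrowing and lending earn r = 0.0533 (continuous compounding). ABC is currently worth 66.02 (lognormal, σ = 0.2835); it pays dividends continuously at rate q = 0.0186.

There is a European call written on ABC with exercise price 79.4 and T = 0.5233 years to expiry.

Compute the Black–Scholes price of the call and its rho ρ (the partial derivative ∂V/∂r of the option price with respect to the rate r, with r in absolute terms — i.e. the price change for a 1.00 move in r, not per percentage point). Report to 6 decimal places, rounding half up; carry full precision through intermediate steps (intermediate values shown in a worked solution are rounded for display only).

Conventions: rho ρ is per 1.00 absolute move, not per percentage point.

price = 1.711670
ρ = 7.289515

σ√T = 0.2835·√0.5233 = 0.205082
d₁ = (ln(S/K) + (r−q+σ²/2)T) / (σ√T) = (ln(66.02/79.4) + (0.0533−0.0186+0.2835²/2)·0.5233) / 0.205082 = (-0.184541 + 0.039188) / 0.205082 = -0.708753
d₂ = d₁ − σ√T = -0.708753 − 0.205082 = -0.913835
e^{−rT} = 0.972493
e^{−qT} = 0.990314
N(d₁) = 0.239239,  N(d₂) = 0.180402
Call price V = S·e^{−qT}·N(d₁) − K·e^{−rT}·N(d₂) = 15.641567 − 13.929897 = 1.711670
ρ = K·T·e^{−rT}·N(d₂) = 7.289515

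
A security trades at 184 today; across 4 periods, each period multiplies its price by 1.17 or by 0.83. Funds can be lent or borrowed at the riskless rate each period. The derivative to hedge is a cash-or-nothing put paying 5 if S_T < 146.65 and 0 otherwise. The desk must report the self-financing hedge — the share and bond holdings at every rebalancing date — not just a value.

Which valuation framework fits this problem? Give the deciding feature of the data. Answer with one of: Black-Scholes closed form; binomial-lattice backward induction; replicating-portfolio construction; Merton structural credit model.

Key observation: the task asks for the hedge itself — share and bond holdings at every node of the 4-period tree on spot 184 with factors 1.17/0.83 — which is exactly what the replicating-portfolio construction produces.

framework: replicating-portfolio construction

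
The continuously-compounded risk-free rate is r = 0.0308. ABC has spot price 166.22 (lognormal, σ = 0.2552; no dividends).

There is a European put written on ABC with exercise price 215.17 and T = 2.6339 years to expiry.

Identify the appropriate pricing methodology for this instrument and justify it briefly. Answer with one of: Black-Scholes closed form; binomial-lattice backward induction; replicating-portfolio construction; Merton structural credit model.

framework: Black-Scholes closed form

Key observation: everything needed for the exact continuous-time valuation of the European put on ABC (strike 215.17) is given, and no feature rules the closed form out.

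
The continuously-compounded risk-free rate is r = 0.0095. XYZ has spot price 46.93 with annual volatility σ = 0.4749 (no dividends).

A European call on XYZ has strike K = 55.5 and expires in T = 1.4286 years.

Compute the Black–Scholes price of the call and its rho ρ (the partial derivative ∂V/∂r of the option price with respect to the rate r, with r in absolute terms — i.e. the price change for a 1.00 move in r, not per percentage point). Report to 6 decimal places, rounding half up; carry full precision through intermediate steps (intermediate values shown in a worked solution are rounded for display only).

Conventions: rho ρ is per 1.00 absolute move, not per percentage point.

σ√T = 0.4749·√1.4286 = 0.567620
d₁ = (ln(S/K) + (r+σ²/2)T) / (σ√T) = (ln(46.93/55.5) + (0.0095+0.4749²/2)·1.4286) / 0.567620 = (-0.167726 + 0.174668) / 0.567620 = 0.012230
d₂ = d₁ − σ√T = 0.012230 − 0.567620 = -0.555390
e^{−rT} = 0.986520
N(d₁) = 0.504879,  N(d₂) = 0.289314
Call price V = S·N(d₁) − K·e^{−rT}·N(d₂) = 23.693966 − 15.840479 = 7.853487
ρ = K·T·e^{−rT}·N(d₂) = 22.629708

price = 7.853487
ρ = 22.629708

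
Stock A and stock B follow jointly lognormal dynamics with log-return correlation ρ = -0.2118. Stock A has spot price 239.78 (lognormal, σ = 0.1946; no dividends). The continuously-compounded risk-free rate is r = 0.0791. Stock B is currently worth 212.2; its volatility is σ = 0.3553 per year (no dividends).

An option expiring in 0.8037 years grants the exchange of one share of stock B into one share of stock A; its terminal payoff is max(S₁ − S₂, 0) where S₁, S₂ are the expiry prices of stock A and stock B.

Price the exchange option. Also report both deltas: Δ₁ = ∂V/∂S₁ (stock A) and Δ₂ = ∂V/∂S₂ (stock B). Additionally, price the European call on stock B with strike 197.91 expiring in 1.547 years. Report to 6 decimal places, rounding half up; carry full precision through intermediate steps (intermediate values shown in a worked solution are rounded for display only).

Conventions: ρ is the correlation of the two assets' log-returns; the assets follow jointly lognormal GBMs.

exchange price = 50.763916
Δ1 = 0.693944
Δ2 = -0.544911
price(stock B call K=197.91) = 55.495213

σ_eff = √(σ₁² + σ₂² − 2ρσ₁σ₂) = √(0.1946² + 0.3553² − 2·-0.2118·0.1946·0.3553) = 0.439768
d₁ = (ln(S₁/S₂) + (q₂ − q₁ + σ_eff²/2)T) / (σ_eff√T) = (ln(239.78/212.2) + (0.0 − 0.0 + 0.096698)·0.8037) / 0.394249 = 0.507062
d₂ = d₁ − σ_eff√T = 0.507062 − 0.394249 = 0.112814
N(d₁) = 0.693944,  N(d₂) = 0.544911
V = S₁·e^{−q₁T}·N(d₁) − S₂·e^{−q₂T}·N(d₂) = 166.393996 − 115.630079 = 50.763916
Δ₁ = e^{−q₁T}·N(d₁) = 0.693944;  Δ₂ = −e^{−q₂T}·N(d₂) = -0.544911
[vanilla: stock B call K=197.91]
σ√T = 0.3553·√1.547 = 0.441917
d₁ = (ln(S/K) + (r+σ²/2)T) / (σ√T) = (ln(212.2/197.91) + (0.0791+0.3553²/2)·1.547) / 0.441917 = (0.069717 + 0.220013) / 0.441917 = 0.655621
d₂ = d₁ − σ√T = 0.655621 − 0.441917 = 0.213704
e^{−rT} = 0.884823
N(d₁) = 0.743966,  N(d₂) = 0.584611
price = S·N(d₁) − K·e^{−rT}·N(d₂) = 157.869564 − 102.374351 = 55.495213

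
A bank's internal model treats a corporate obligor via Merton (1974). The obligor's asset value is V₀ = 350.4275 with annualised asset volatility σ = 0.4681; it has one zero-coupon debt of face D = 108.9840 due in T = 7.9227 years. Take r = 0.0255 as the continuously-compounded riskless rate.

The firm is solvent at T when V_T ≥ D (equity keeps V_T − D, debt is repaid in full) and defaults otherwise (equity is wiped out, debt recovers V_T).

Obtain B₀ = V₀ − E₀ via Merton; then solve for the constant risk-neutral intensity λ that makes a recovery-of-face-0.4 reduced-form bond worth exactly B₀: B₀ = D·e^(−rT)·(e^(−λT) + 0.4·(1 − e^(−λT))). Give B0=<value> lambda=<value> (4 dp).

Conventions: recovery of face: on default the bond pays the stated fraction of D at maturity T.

B0=73.4024 lambda=0.0437

Apply the equity-as-call identities (strike 108.9840, horizon 7.9227 years):
d₁ = [ln(V₀/D) + (r + σ²/2)T] / (σ√T)
   = [ln(350.4275/108.9840) + (0.0255 + 0.5·0.4681²)·7.9227] / (0.4681·√7.9227)
   = [1.167953 + 1.070030] / 1.317575 = 1.698563
d₂ = d₁ − σ√T = 1.698563 − 1.317575 = 0.380988
N(d₁) = 0.955299,  N(d₂) = 0.648394,  e^(−rT) = 0.817071
E₀ = V₀·N(d₁) − D·e^(−rT)·N(d₂)
   = 350.4275·0.955299 − 108.9840·0.817071·0.648394 = 277.025118
B₀ = V₀ − E₀ = 350.4275 − 277.025118 = 73.402382
e^(−λT) = (B₀·e^(rT)/D − 0.4)/(1 − 0.4) = (73.4024·1.223883/108.9840 − 0.4)/0.6 = 0.70717373
λ = −ln(0.70717373)/7.9227 = 0.043732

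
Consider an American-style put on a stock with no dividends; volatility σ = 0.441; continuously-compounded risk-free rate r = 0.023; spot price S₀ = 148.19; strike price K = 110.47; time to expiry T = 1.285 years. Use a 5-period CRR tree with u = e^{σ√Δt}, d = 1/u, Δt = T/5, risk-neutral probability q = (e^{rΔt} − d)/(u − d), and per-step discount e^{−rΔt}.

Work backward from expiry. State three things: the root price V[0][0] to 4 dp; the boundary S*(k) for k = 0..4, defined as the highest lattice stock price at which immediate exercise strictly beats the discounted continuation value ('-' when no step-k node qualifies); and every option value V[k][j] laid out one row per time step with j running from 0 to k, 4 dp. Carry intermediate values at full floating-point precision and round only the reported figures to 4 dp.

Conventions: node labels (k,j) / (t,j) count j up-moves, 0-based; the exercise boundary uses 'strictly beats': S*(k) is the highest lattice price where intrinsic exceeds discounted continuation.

price = 9.5585
boundary = - - - - 60.5962
tree:
9.5585
15.2484 2.9350
23.6846 5.4420 0.0000
35.4069 10.0907 0.0000 0.0000
49.8738 18.7103 0.0000 0.0000 0.0000
62.0135 34.6927 0.0000 0.0000 0.0000 0.0000

params: Δt=0.25700 u=1.25053 d=0.79966 q=0.45749 e^(-rΔt)=0.99411
t_5 payoffs: 62.0135 34.6927 0.0000 0.0000 0.0000 0.0000
t_4: node(4,0) S=60.5962 payoff=49.8738 vs cont=49.2227 → 49.8738 [stop]  node(4,1) S=94.7616 payoff=15.7084 vs cont=18.7103 → 18.7103 [wait]  node(4,2) S=148.1900 payoff=0.0000 vs cont=0.0000 → 0.0000 [wait]  node(4,3) S=231.7424 payoff=0.0000 vs cont=0.0000 → 0.0000 [wait]  node(4,4) S=362.4034 payoff=0.0000 vs cont=0.0000 → 0.0000 [wait]  ⇒ S*(4)=60.5962
t_3: node(3,0) S=75.7773 payoff=34.6927 vs cont=35.4069 → 35.4069 [wait]  node(3,1) S=118.5020 payoff=0.0000 vs cont=10.0907 → 10.0907 [wait]  node(3,2) S=185.3157 payoff=0.0000 vs cont=0.0000 → 0.0000 [wait]  node(3,3) S=289.8004 payoff=0.0000 vs cont=0.0000 → 0.0000 [wait]  ⇒ S*(3)=-
t_2: node(2,0) S=94.7616 payoff=15.7084 vs cont=23.6846 → 23.6846 [wait]  node(2,1) S=148.1900 payoff=0.0000 vs cont=5.4420 → 5.4420 [wait]  node(2,2) S=231.7424 payoff=0.0000 vs cont=0.0000 → 0.0000 [wait]  ⇒ S*(2)=-
t_1: node(1,0) S=118.5020 payoff=0.0000 vs cont=15.2484 → 15.2484 [wait]  node(1,1) S=185.3157 payoff=0.0000 vs cont=2.9350 → 2.9350 [wait]  ⇒ S*(1)=-
t_0: node(0,0) S=148.1900 payoff=0.0000 vs cont=9.5585 → 9.5585 [wait]  ⇒ S*(0)=-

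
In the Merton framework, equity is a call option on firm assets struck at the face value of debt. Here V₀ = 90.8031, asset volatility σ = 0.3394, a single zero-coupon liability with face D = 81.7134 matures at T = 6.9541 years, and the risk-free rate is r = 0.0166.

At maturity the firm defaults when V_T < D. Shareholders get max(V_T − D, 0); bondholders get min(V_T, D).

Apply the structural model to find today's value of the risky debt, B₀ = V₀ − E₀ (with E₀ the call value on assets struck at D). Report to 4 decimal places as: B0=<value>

Work the structural quantities from V₀ = 90.8031 against face 81.7134:
d₁ = [ln(V₀/D) + (r + σ²/2)T] / (σ√T)
   = [ln(90.8031/81.7134) + (0.0166 + 0.5·0.3394²)·6.9541] / (0.3394·√6.9541)
   = [0.105475 + 0.515968] / 0.895019 = 0.694335
d₂ = d₁ − σ√T = 0.694335 − 0.895019 = -0.200684
N(d₁) = 0.756264,  N(d₂) = 0.420473,  e^(−rT) = 0.890976
E₀ = V₀·N(d₁) − D·e^(−rT)·N(d₂)
   = 90.8031·0.756264 − 81.7134·0.890976·0.420473 = 38.058731
B₀ = V₀ − E₀ = 90.8031 − 38.058731 = 52.744369

B0=52.7444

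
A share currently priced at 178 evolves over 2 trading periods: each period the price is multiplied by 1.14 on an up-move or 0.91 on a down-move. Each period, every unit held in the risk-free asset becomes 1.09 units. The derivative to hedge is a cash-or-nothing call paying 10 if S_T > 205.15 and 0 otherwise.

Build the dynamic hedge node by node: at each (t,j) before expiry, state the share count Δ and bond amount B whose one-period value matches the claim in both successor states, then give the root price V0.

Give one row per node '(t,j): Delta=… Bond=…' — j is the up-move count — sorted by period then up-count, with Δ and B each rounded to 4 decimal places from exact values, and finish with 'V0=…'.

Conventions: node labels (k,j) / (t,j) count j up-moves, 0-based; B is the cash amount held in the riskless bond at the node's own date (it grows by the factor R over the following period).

(0,0): Delta=0.1754 Bond=-26.0618
(1,0): Delta=0.0000 Bond=0.0000
(1,1): Delta=0.2143 Bond=-36.2984
V0=5.1551

Under the risk-neutral measure, an up-move has probability p* = (R−d)/(u−d) = 0.7826 and values discount at R = 1.09.
At maturity the claim pays: V(2,0)=0.0000, V(2,1)=0.0000, V(2,2)=10.0000
(1,0): S=161.9800. Δ = (V_up−V_dn)/(S_up−S_dn) = (0.0000−0.0000)/(184.6572−147.4018) = 0.0000. V = [p*·0.0000 + (1−p*)·0.0000]/1.09 = 0.0000. B = V − Δ·S = 0.0000.
(1,1): S=202.9200. Δ = (V_up−V_dn)/(S_up−S_dn) = (10.0000−0.0000)/(231.3288−184.6572) = 0.2143. V = [p*·10.0000 + (1−p*)·0.0000]/1.09 = 7.1799. B = V − Δ·S = -36.2984.
(0,0): S=178.0000. Δ = (V_up−V_dn)/(S_up−S_dn) = (7.1799−0.0000)/(202.9200−161.9800) = 0.1754. V = [p*·7.1799 + (1−p*)·0.0000]/1.09 = 5.1551. B = V − Δ·S = -26.0618.
As a check, the time-0 holding Δ(0,0)·S0 + B(0,0) comes to 5.1551 — exactly V0.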